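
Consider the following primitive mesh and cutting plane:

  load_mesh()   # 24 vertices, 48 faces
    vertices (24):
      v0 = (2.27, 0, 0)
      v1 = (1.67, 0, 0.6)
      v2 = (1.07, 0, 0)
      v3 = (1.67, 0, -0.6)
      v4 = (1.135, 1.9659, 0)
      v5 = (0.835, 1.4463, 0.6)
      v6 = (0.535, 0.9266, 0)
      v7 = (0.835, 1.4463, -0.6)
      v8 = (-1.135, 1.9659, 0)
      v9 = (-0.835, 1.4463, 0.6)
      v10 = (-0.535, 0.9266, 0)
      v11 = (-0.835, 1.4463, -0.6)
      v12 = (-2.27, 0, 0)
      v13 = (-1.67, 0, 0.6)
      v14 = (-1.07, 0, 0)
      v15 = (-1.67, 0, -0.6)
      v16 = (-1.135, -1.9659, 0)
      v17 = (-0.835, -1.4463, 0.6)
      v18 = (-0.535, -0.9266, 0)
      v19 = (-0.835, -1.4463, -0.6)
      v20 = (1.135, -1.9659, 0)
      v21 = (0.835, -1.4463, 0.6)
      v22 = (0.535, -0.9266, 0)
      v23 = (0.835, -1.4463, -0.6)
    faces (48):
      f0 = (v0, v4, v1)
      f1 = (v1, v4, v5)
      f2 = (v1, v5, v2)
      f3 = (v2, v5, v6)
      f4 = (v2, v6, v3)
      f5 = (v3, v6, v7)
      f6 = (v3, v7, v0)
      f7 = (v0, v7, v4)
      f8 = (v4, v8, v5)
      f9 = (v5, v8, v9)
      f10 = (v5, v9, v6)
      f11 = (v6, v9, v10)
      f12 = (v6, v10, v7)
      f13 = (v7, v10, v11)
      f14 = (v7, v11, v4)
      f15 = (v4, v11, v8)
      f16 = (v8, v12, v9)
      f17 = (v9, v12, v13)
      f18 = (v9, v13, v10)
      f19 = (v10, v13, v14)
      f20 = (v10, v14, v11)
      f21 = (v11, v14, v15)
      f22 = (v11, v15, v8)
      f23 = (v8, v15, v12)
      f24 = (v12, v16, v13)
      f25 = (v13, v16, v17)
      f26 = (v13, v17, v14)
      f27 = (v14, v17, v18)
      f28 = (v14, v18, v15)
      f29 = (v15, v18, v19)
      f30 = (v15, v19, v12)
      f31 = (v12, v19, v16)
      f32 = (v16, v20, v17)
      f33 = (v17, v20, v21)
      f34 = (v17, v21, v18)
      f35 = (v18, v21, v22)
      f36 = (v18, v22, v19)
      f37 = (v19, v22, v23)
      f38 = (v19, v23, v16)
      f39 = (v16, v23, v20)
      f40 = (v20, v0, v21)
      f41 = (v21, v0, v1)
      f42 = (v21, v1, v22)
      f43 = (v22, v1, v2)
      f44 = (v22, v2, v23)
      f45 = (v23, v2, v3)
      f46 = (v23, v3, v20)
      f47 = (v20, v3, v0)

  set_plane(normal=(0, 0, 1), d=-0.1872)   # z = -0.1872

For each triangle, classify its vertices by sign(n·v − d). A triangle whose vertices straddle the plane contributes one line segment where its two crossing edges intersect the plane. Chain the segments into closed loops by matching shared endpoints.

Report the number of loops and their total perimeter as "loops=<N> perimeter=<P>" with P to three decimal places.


loops=2 perimeter=20.040

Straddling triangles (24 of 48):
  (v2,v6,v3) [++-] → (0.88912, 0.637501, -0.1872)–(1.2572, 0, -0.1872)  len=0.7361
  (v3,v6,v7) [-+-] → (0.88912, 0.637501, -0.1872)–(0.6286, 1.08875, -0.1872)  len=0.5211
  (v3,v7,v0) [--+] → (1.82228, 0.451246, -0.1872)–(2.0828, 0, -0.1872)  len=0.5211
  (v0,v7,v4) [+-+] → (1.82228, 0.451246, -0.1872)–(1.0414, 1.80378, -0.1872)  len=1.5618
  (v6,v10,v7) [++-] → (-0.10756, 1.08875, -0.1872)–(0.6286, 1.08875, -0.1872)  len=0.7362
  (v7,v10,v11) [-+-] → (-0.10756, 1.08875, -0.1872)–(-0.6286, 1.08875, -0.1872)  len=0.5210
  (v7,v11,v4) [--+] → (0.52036, 1.80378, -0.1872)–(1.0414, 1.80378, -0.1872)  len=0.5210
  (v4,v11,v8) [+-+] → (0.52036, 1.80378, -0.1872)–(-1.0414, 1.80378, -0.1872)  len=1.5618
  (v10,v14,v11) [++-] → (-0.99668, 0.451246, -0.1872)–(-0.6286, 1.08875, -0.1872)  len=0.7361
  (v11,v14,v15) [-+-] → (-0.99668, 0.451246, -0.1872)–(-1.2572, 0, -0.1872)  len=0.5211
  (v11,v15,v8) [--+] → (-1.30192, 1.35254, -0.1872)–(-1.0414, 1.80378, -0.1872)  len=0.5211
  (v8,v15,v12) [+-+] → (-1.30192, 1.35254, -0.1872)–(-2.0828, 0, -0.1872)  len=1.5618
  (v14,v18,v15) [++-] → (-0.88912, -0.637501, -0.1872)–(-1.2572, 0, -0.1872)  len=0.7361
  (v15,v18,v19) [-+-] → (-0.88912, -0.637501, -0.1872)–(-0.6286, -1.08875, -0.1872)  len=0.5211
  (v15,v19,v12) [--+] → (-1.82228, -0.451246, -0.1872)–(-2.0828, 0, -0.1872)  len=0.5211
  (v12,v19,v16) [+-+] → (-1.82228, -0.451246, -0.1872)–(-1.0414, -1.80378, -0.1872)  len=1.5618
  (v18,v22,v19) [++-] → (0.10756, -1.08875, -0.1872)–(-0.6286, -1.08875, -0.1872)  len=0.7362
  (v19,v22,v23) [-+-] → (0.10756, -1.08875, -0.1872)–(0.6286, -1.08875, -0.1872)  len=0.5210
  (v19,v23,v16) [--+] → (-0.52036, -1.80378, -0.1872)–(-1.0414, -1.80378, -0.1872)  len=0.5210
  (v16,v23,v20) [+-+] → (-0.52036, -1.80378, -0.1872)–(1.0414, -1.80378, -0.1872)  len=1.5618
  (v22,v2,v23) [++-] → (0.99668, -0.451246, -0.1872)–(0.6286, -1.08875, -0.1872)  len=0.7361
  (v23,v2,v3) [-+-] → (0.99668, -0.451246, -0.1872)–(1.2572, 0, -0.1872)  len=0.5211
  (v23,v3,v20) [--+] → (1.30192, -1.35254, -0.1872)–(1.0414, -1.80378, -0.1872)  len=0.5211
  (v20,v3,v0) [+-+] → (1.30192, -1.35254, -0.1872)–(2.0828, 0, -0.1872)  len=1.5618

Chained into 2 loop(s):
  loop 1: 12 segments, perimeter = 7.5431
  loop 2: 12 segments, perimeter = 12.4969
Total perimeter = 20.040


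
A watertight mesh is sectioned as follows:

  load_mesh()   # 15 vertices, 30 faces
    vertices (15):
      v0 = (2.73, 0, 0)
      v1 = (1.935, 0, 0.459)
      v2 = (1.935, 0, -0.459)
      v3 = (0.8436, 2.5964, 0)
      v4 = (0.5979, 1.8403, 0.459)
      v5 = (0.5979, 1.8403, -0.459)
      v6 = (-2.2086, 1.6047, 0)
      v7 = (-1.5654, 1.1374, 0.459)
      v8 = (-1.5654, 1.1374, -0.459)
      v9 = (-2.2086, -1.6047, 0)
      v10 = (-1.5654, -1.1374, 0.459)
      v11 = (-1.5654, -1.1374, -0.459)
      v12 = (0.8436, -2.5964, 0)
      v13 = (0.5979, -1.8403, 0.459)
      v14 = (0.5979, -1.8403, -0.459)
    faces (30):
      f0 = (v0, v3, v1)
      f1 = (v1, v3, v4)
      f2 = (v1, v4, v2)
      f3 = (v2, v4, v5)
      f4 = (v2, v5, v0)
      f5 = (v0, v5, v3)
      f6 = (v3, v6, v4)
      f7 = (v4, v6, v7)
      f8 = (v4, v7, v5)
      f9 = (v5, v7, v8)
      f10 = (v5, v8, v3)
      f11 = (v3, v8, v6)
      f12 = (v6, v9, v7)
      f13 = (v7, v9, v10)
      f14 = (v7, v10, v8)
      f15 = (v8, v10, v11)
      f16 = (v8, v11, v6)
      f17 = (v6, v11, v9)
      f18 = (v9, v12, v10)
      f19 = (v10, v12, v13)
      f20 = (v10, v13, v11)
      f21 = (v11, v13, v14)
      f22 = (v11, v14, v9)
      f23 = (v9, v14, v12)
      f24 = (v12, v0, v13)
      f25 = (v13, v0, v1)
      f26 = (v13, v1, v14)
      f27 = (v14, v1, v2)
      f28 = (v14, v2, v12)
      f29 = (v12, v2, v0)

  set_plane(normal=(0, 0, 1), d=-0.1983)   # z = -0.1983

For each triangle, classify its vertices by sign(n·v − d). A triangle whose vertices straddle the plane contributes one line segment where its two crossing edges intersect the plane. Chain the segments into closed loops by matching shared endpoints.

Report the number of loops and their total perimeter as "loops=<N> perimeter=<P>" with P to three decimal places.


Straddling triangles (20 of 30):
  (v1,v4,v2) [++-] → (1.55528, 0.522621, -0.1983)–(1.935, 0, -0.1983)  len=0.6460
  (v2,v4,v5) [-+-] → (1.55528, 0.522621, -0.1983)–(0.5979, 1.8403, -0.1983)  len=1.6288
  (v2,v5,v0) [--+] → (1.80888, 0.795058, -0.1983)–(2.38654, 0, -0.1983)  len=0.9828
  (v0,v5,v3) [+-+] → (1.80888, 0.795058, -0.1983)–(0.737451, 2.26975, -0.1983)  len=1.8228
  (v4,v7,v5) [++-] → (-0.0164489, 1.64069, -0.1983)–(0.5979, 1.8403, -0.1983)  len=0.6460
  (v5,v7,v8) [-+-] → (-0.0164489, 1.64069, -0.1983)–(-1.5654, 1.1374, -0.1983)  len=1.6287
  (v5,v8,v3) [--+] → (-0.197151, 1.96607, -0.1983)–(0.737451, 2.26975, -0.1983)  len=0.9827
  (v3,v8,v6) [+-+] → (-0.197151, 1.96607, -0.1983)–(-1.93072, 1.40281, -0.1983)  len=1.8228
  (v7,v10,v8) [++-] → (-1.5654, 0.491387, -0.1983)–(-1.5654, 1.1374, -0.1983)  len=0.6460
  (v8,v10,v11) [-+-] → (-1.5654, 0.491387, -0.1983)–(-1.5654, -1.1374, -0.1983)  len=1.6288
  (v8,v11,v6) [--+] → (-1.93072, 0.420041, -0.1983)–(-1.93072, 1.40281, -0.1983)  len=0.9828
  (v6,v11,v9) [+-+] → (-1.93072, 0.420041, -0.1983)–(-1.93072, -1.40281, -0.1983)  len=1.8229
  (v10,v13,v11) [++-] → (-0.951051, -1.33701, -0.1983)–(-1.5654, -1.1374, -0.1983)  len=0.6460
  (v11,v13,v14) [-+-] → (-0.951051, -1.33701, -0.1983)–(0.5979, -1.8403, -0.1983)  len=1.6287
  (v11,v14,v9) [--+] → (-0.996119, -1.70649, -0.1983)–(-1.93072, -1.40281, -0.1983)  len=0.9827
  (v9,v14,v12) [+-+] → (-0.996119, -1.70649, -0.1983)–(0.737451, -2.26975, -0.1983)  len=1.8228
  (v13,v1,v14) [++-] → (0.977619, -1.31768, -0.1983)–(0.5979, -1.8403, -0.1983)  len=0.6460
  (v14,v1,v2) [-+-] → (0.977619, -1.31768, -0.1983)–(1.935, 0, -0.1983)  len=1.6288
  (v14,v2,v12) [--+] → (1.31511, -1.47469, -0.1983)–(0.737451, -2.26975, -0.1983)  len=0.9828
  (v12,v2,v0) [+-+] → (1.31511, -1.47469, -0.1983)–(2.38654, 0, -0.1983)  len=1.8228

Chained into 2 loop(s):
  loop 1: 10 segments, perimeter = 11.3736
  loop 2: 10 segments, perimeter = 14.0277
Total perimeter = 25.401

loops=2 perimeter=25.401


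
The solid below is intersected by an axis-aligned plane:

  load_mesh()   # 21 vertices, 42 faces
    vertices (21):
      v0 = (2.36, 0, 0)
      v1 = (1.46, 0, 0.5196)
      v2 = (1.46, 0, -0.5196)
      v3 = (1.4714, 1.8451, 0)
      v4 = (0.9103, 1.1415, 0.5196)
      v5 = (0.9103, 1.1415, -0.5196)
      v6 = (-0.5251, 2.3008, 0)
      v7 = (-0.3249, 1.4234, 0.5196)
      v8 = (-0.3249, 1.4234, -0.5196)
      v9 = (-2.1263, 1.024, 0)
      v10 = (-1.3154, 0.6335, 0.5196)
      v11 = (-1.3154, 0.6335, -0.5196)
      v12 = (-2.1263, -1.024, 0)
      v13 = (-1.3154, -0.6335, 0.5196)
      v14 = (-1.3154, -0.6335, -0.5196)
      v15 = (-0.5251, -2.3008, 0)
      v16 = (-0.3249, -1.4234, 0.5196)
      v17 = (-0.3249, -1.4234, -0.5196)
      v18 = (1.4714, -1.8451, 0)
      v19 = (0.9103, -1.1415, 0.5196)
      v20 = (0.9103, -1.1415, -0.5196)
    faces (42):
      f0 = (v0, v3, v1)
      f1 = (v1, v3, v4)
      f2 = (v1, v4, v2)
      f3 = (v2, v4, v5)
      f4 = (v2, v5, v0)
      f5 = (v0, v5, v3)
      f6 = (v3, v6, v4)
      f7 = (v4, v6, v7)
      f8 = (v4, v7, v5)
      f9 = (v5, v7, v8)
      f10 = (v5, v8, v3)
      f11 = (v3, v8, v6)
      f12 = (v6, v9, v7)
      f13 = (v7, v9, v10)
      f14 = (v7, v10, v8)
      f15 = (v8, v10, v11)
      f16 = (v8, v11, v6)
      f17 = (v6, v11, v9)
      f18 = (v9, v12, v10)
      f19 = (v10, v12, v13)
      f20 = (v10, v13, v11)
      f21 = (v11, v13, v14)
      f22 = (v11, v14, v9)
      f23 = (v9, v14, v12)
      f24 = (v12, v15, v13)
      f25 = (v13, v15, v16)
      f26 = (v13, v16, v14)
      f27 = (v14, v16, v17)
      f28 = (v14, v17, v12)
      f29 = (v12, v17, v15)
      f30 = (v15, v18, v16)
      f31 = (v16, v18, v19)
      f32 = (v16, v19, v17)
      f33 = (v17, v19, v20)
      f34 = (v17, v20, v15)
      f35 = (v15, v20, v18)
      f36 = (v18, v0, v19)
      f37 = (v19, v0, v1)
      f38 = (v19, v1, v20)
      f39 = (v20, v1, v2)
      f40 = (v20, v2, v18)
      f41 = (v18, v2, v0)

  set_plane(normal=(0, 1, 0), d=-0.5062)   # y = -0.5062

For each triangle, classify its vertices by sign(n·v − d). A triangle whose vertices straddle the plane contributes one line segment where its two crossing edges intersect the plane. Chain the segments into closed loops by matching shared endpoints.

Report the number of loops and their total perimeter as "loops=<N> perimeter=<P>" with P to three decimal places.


loops=2 perimeter=6.083

Straddling triangles (12 of 42):
  (v9,v12,v10) [+-+] → (-2.1263, -0.5062, 0)–(-1.87298, -0.5062, 0.162322)  len=0.3009
  (v10,v12,v13) [+--] → (-1.87298, -0.5062, 0.162322)–(-1.3154, -0.5062, 0.5196)  len=0.6622
  (v10,v13,v11) [+-+] → (-1.3154, -0.5062, 0.5196)–(-1.3154, -0.5062, 0.415188)  len=0.1044
  (v11,v13,v14) [+--] → (-1.3154, -0.5062, 0.415188)–(-1.3154, -0.5062, -0.5196)  len=0.9348
  (v11,v14,v9) [+-+] → (-1.3154, -0.5062, -0.5196)–(-1.37768, -0.5062, -0.479693)  len=0.0740
  (v9,v14,v12) [+--] → (-1.37768, -0.5062, -0.479693)–(-2.1263, -0.5062, 0)  len=0.8891
  (v18,v0,v19) [-+-] → (2.11621, -0.5062, 0)–(1.71713, -0.5062, 0.230417)  len=0.4608
  (v19,v0,v1) [-++] → (1.71713, -0.5062, 0.230417)–(1.21623, -0.5062, 0.5196)  len=0.5784
  (v19,v1,v20) [-+-] → (1.21623, -0.5062, 0.5196)–(1.21623, -0.5062, 0.0587651)  len=0.4608
  (v20,v1,v2) [-++] → (1.21623, -0.5062, 0.0587651)–(1.21623, -0.5062, -0.5196)  len=0.5784
  (v20,v2,v18) [-+-] → (1.21623, -0.5062, -0.5196)–(1.46313, -0.5062, -0.377049)  len=0.2851
  (v18,v2,v0) [-++] → (1.46313, -0.5062, -0.377049)–(2.11621, -0.5062, 0)  len=0.7541

Chained into 2 loop(s):
  loop 1: 6 segments, perimeter = 2.9654
  loop 2: 6 segments, perimeter = 3.1176
Total perimeter = 6.083


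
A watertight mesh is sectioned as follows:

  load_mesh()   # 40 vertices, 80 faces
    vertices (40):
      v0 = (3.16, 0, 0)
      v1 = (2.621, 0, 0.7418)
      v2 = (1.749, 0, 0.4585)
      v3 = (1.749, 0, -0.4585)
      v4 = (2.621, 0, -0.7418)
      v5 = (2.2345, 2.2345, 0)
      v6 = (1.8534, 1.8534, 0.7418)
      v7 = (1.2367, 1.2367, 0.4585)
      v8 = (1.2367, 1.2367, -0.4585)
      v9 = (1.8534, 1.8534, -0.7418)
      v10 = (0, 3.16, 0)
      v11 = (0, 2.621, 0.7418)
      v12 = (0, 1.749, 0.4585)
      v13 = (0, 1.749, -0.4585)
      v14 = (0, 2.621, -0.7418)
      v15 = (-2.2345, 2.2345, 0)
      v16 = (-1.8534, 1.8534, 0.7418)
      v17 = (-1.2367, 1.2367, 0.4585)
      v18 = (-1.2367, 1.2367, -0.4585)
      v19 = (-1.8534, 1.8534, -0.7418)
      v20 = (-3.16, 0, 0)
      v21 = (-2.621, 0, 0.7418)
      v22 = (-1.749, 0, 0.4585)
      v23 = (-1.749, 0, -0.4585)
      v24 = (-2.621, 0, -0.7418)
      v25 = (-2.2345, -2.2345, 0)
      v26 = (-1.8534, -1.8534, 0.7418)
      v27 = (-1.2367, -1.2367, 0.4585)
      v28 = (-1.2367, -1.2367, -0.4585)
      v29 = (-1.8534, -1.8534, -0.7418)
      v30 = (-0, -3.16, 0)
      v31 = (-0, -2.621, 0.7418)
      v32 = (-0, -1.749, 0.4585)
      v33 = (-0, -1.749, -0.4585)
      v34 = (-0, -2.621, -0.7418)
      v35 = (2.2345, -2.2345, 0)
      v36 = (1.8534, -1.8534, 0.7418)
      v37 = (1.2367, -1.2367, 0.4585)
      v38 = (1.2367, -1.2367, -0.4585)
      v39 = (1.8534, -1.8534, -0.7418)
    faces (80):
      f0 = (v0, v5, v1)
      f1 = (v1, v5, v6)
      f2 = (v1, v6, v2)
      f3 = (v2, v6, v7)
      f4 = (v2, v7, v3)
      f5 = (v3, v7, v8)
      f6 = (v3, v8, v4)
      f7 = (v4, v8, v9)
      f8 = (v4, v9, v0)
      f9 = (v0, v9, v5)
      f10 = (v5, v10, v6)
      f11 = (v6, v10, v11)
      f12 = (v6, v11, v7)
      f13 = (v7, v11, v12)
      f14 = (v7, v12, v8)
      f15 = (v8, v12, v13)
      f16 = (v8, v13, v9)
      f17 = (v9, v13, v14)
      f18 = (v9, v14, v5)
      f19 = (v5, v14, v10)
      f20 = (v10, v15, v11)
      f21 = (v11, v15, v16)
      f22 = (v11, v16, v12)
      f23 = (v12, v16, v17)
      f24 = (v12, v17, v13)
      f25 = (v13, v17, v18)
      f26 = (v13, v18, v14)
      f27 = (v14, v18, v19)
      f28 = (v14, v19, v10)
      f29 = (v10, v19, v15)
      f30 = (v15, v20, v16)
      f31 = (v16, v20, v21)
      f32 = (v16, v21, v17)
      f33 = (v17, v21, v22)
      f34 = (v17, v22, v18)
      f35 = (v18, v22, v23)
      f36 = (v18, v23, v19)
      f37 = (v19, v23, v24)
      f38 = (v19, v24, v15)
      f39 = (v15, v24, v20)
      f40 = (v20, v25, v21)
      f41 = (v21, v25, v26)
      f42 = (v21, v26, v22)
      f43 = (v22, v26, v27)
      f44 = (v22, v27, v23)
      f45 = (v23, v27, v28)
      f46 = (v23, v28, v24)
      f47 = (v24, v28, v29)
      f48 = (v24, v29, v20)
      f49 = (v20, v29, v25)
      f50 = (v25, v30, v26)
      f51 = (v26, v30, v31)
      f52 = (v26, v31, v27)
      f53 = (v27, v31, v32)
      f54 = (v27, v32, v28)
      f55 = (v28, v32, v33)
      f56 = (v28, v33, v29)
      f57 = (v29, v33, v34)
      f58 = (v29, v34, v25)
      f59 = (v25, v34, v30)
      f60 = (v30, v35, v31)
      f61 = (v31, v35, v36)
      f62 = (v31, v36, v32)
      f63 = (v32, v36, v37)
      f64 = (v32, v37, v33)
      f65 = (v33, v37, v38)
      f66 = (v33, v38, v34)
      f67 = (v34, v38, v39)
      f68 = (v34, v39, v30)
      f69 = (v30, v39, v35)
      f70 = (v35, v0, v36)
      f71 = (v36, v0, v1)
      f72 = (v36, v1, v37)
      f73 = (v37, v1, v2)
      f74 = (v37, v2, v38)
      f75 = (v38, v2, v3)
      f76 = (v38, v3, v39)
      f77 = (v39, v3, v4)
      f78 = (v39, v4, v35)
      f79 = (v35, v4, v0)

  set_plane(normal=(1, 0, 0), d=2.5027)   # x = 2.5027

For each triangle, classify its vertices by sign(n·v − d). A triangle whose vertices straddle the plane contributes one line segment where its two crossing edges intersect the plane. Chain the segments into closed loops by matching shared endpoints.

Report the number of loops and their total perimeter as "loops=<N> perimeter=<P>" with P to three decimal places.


loops=1 perimeter=7.144

Straddling triangles (14 of 80):
  (v0,v5,v1) [+-+] → (2.5027, 1.58697, 0)–(2.5027, 0.683936, 0.51475)  len=1.0394
  (v1,v5,v6) [+--] → (2.5027, 0.683936, 0.51475)–(2.5027, 0.28564, 0.7418)  len=0.4585
  (v1,v6,v2) [+--] → (2.5027, 0.28564, 0.7418)–(2.5027, 0, 0.703366)  len=0.2882
  (v3,v8,v4) [--+] → (2.5027, 0.105686, -0.71759)–(2.5027, 0, -0.703366)  len=0.1066
  (v4,v8,v9) [+--] → (2.5027, 0.105686, -0.71759)–(2.5027, 0.28564, -0.7418)  len=0.1816
  (v4,v9,v0) [+-+] → (2.5027, 0.28564, -0.7418)–(2.5027, 0.932374, -0.373171)  len=0.7444
  (v0,v9,v5) [+--] → (2.5027, 0.932374, -0.373171)–(2.5027, 1.58697, 0)  len=0.7535
  (v35,v0,v36) [-+-] → (2.5027, -1.58697, 0)–(2.5027, -0.932374, 0.373171)  len=0.7535
  (v36,v0,v1) [-++] → (2.5027, -0.932374, 0.373171)–(2.5027, -0.28564, 0.7418)  len=0.7444
  (v36,v1,v37) [-+-] → (2.5027, -0.28564, 0.7418)–(2.5027, -0.105686, 0.71759)  len=0.1816
  (v37,v1,v2) [-+-] → (2.5027, -0.105686, 0.71759)–(2.5027, 0, 0.703366)  len=0.1066
  (v39,v3,v4) [--+] → (2.5027, 0, -0.703366)–(2.5027, -0.28564, -0.7418)  len=0.2882
  (v39,v4,v35) [-+-] → (2.5027, -0.28564, -0.7418)–(2.5027, -0.683936, -0.51475)  len=0.4585
  (v35,v4,v0) [-++] → (2.5027, -0.683936, -0.51475)–(2.5027, -1.58697, 0)  len=1.0394

Chained into 1 loop(s):
  loop 1: 14 segments, perimeter = 7.1445
Total perimeter = 7.144


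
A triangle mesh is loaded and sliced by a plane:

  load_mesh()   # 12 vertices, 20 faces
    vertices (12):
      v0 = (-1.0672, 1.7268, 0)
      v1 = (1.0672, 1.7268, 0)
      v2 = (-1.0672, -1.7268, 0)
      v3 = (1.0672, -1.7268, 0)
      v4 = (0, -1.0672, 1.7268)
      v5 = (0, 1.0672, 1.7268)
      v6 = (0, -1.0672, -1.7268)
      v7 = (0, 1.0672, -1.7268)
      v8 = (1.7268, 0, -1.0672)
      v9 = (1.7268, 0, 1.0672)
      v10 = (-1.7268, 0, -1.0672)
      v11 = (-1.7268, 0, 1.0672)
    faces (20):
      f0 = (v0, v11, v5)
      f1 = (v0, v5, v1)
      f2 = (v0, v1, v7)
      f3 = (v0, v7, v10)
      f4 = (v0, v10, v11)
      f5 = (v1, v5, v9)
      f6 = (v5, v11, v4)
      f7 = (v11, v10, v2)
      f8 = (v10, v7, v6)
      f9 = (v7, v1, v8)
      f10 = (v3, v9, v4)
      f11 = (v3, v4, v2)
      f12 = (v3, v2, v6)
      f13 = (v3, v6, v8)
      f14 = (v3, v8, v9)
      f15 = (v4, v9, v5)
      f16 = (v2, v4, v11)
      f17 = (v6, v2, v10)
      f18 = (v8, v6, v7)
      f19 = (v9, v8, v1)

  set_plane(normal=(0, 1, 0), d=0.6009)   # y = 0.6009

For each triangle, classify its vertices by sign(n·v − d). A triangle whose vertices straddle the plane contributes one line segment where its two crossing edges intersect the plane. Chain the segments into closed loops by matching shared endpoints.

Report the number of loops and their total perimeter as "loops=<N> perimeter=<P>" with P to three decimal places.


Straddling triangles (10 of 20):
  (v0,v11,v5) [+-+] → (-1.49727, 0.6009, 0.695831)–(-0.754504, 0.6009, 1.4386)  len=1.0504
  (v0,v7,v10) [++-] → (-0.754504, 0.6009, -1.4386)–(-1.49727, 0.6009, -0.695831)  len=1.0504
  (v0,v10,v11) [+--] → (-1.49727, 0.6009, -0.695831)–(-1.49727, 0.6009, 0.695831)  len=1.3917
  (v1,v5,v9) [++-] → (0.754504, 0.6009, 1.4386)–(1.49727, 0.6009, 0.695831)  len=1.0504
  (v5,v11,v4) [+--] → (-0.754504, 0.6009, 1.4386)–(0, 0.6009, 1.7268)  len=0.8077
  (v10,v7,v6) [-+-] → (-0.754504, 0.6009, -1.4386)–(0, 0.6009, -1.7268)  len=0.8077
  (v7,v1,v8) [++-] → (1.49727, 0.6009, -0.695831)–(0.754504, 0.6009, -1.4386)  len=1.0504
  (v4,v9,v5) [--+] → (0.754504, 0.6009, 1.4386)–(0, 0.6009, 1.7268)  len=0.8077
  (v8,v6,v7) [--+] → (0, 0.6009, -1.7268)–(0.754504, 0.6009, -1.4386)  len=0.8077
  (v9,v8,v1) [--+] → (1.49727, 0.6009, -0.695831)–(1.49727, 0.6009, 0.695831)  len=1.3917

Chained into 1 loop(s):
  loop 1: 10 segments, perimeter = 10.2157
Total perimeter = 10.216

loops=1 perimeter=10.216


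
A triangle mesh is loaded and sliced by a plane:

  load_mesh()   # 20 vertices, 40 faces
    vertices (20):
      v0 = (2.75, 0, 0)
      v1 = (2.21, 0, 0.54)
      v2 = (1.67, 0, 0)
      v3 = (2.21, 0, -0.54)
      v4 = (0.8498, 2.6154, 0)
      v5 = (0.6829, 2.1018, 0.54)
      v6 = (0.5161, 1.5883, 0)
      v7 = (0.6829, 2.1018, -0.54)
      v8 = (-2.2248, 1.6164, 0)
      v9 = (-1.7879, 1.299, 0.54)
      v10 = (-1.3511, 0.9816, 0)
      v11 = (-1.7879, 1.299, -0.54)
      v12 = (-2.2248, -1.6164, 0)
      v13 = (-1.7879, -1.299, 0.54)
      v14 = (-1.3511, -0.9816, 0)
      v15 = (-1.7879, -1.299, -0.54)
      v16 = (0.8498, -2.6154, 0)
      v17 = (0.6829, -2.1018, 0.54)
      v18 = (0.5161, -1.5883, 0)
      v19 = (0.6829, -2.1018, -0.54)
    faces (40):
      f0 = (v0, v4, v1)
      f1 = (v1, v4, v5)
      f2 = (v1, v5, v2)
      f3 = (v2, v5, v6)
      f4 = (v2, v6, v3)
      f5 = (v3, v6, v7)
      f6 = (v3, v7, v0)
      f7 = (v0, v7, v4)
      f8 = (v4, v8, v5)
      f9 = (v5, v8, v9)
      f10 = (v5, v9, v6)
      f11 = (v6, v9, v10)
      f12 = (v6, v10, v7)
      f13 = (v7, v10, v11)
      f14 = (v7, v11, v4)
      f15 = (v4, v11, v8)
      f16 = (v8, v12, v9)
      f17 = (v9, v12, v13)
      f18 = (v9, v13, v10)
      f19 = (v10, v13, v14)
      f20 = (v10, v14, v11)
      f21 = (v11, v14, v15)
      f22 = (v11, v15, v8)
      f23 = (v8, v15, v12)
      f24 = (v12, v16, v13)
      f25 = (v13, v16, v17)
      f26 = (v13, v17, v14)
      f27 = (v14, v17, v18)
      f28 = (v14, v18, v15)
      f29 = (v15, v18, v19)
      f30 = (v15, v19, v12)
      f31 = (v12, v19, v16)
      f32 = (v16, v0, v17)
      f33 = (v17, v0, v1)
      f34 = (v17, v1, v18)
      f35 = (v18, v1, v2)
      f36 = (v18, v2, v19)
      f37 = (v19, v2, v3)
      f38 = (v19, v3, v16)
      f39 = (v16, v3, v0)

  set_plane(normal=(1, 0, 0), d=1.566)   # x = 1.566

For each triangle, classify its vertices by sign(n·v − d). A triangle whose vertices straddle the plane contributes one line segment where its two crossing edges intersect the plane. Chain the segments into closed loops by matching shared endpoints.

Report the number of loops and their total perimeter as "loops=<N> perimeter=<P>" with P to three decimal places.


loops=2 perimeter=7.350

Straddling triangles (16 of 40):
  (v0,v4,v1) [+-+] → (1.566, 1.62964, 0)–(1.566, 1.23829, 0.284332)  len=0.4837
  (v1,v4,v5) [+--] → (1.566, 1.23829, 0.284332)–(1.566, 0.886359, 0.54)  len=0.4350
  (v1,v5,v2) [+-+] → (1.566, 0.886359, 0.54)–(1.566, 0.221444, 0.0568939)  len=0.8219
  (v2,v5,v6) [+--] → (1.566, 0.221444, 0.0568939)–(1.566, 0.143152, 0)  len=0.0968
  (v2,v6,v3) [+-+] → (1.566, 0.143152, 0)–(1.566, 0.603852, -0.334699)  len=0.5694
  (v3,v6,v7) [+--] → (1.566, 0.603852, -0.334699)–(1.566, 0.886359, -0.54)  len=0.3492
  (v3,v7,v0) [+-+] → (1.566, 0.886359, -0.54)–(1.566, 1.20388, -0.309303)  len=0.3925
  (v0,v7,v4) [+--] → (1.566, 1.20388, -0.309303)–(1.566, 1.62964, 0)  len=0.5263
  (v16,v0,v17) [-+-] → (1.566, -1.62964, 0)–(1.566, -1.20388, 0.309303)  len=0.5263
  (v17,v0,v1) [-++] → (1.566, -1.20388, 0.309303)–(1.566, -0.886359, 0.54)  len=0.3925
  (v17,v1,v18) [-+-] → (1.566, -0.886359, 0.54)–(1.566, -0.603852, 0.334699)  len=0.3492
  (v18,v1,v2) [-++] → (1.566, -0.603852, 0.334699)–(1.566, -0.143152, 0)  len=0.5694
  (v18,v2,v19) [-+-] → (1.566, -0.143152, 0)–(1.566, -0.221444, -0.0568939)  len=0.0968
  (v19,v2,v3) [-++] → (1.566, -0.221444, -0.0568939)–(1.566, -0.886359, -0.54)  len=0.8219
  (v19,v3,v16) [-+-] → (1.566, -0.886359, -0.54)–(1.566, -1.23829, -0.284332)  len=0.4350
  (v16,v3,v0) [-++] → (1.566, -1.23829, -0.284332)–(1.566, -1.62964, 0)  len=0.4837

Chained into 2 loop(s):
  loop 1: 8 segments, perimeter = 3.6748
  loop 2: 8 segments, perimeter = 3.6748
Total perimeter = 7.350


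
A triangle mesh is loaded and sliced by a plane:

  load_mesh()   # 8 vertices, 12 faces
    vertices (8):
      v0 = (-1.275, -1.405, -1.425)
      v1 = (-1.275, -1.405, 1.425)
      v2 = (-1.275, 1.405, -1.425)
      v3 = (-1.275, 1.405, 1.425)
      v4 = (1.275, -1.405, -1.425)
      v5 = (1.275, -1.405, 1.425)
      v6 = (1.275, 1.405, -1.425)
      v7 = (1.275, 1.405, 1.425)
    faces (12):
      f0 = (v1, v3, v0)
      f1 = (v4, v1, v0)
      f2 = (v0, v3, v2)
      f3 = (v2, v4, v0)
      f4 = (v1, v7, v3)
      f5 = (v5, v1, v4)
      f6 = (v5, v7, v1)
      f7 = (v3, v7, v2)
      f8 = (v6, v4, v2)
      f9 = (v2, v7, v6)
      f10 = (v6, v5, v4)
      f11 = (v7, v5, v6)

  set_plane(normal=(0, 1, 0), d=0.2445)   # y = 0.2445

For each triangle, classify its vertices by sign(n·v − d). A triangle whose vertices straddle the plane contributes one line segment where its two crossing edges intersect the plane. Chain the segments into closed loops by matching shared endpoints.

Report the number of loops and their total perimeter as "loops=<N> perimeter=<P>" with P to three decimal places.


loops=1 perimeter=10.800

Straddling triangles (8 of 12):
  (v1,v3,v0) [-+-] → (-1.275, 0.2445, 1.425)–(-1.275, 0.2445, 0.24798)  len=1.1770
  (v0,v3,v2) [-++] → (-1.275, 0.2445, 0.24798)–(-1.275, 0.2445, -1.425)  len=1.6730
  (v2,v4,v0) [+--] → (-0.221877, 0.2445, -1.425)–(-1.275, 0.2445, -1.425)  len=1.0531
  (v1,v7,v3) [-++] → (0.221877, 0.2445, 1.425)–(-1.275, 0.2445, 1.425)  len=1.4969
  (v5,v7,v1) [-+-] → (1.275, 0.2445, 1.425)–(0.221877, 0.2445, 1.425)  len=1.0531
  (v6,v4,v2) [+-+] → (1.275, 0.2445, -1.425)–(-0.221877, 0.2445, -1.425)  len=1.4969
  (v6,v5,v4) [+--] → (1.275, 0.2445, -0.24798)–(1.275, 0.2445, -1.425)  len=1.1770
  (v7,v5,v6) [+-+] → (1.275, 0.2445, 1.425)–(1.275, 0.2445, -0.24798)  len=1.6730

Chained into 1 loop(s):
  loop 1: 8 segments, perimeter = 10.8000
Total perimeter = 10.800


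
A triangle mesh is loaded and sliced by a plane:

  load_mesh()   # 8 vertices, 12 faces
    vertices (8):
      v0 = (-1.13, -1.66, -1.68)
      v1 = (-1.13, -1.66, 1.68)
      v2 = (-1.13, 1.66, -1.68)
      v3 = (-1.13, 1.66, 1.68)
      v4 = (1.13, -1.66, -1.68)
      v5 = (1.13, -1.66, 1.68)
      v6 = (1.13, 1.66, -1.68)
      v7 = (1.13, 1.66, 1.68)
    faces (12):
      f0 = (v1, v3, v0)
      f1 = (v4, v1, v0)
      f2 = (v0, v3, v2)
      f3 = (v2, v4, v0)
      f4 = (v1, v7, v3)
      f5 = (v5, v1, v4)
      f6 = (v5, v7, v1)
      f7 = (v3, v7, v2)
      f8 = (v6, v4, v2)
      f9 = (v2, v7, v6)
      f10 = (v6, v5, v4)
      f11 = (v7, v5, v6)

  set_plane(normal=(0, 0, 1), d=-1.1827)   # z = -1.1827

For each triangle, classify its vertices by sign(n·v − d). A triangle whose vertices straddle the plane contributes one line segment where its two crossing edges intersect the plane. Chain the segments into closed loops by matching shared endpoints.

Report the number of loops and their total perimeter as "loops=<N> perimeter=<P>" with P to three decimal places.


Straddling triangles (8 of 12):
  (v1,v3,v0) [++-] → (-1.13, -1.16862, -1.1827)–(-1.13, -1.66, -1.1827)  len=0.4914
  (v4,v1,v0) [-+-] → (0.795507, -1.66, -1.1827)–(-1.13, -1.66, -1.1827)  len=1.9255
  (v0,v3,v2) [-+-] → (-1.13, -1.16862, -1.1827)–(-1.13, 1.66, -1.1827)  len=2.8286
  (v5,v1,v4) [++-] → (0.795507, -1.66, -1.1827)–(1.13, -1.66, -1.1827)  len=0.3345
  (v3,v7,v2) [++-] → (-0.795507, 1.66, -1.1827)–(-1.13, 1.66, -1.1827)  len=0.3345
  (v2,v7,v6) [-+-] → (-0.795507, 1.66, -1.1827)–(1.13, 1.66, -1.1827)  len=1.9255
  (v6,v5,v4) [-+-] → (1.13, 1.16862, -1.1827)–(1.13, -1.66, -1.1827)  len=2.8286
  (v7,v5,v6) [++-] → (1.13, 1.16862, -1.1827)–(1.13, 1.66, -1.1827)  len=0.4914

Chained into 1 loop(s):
  loop 1: 8 segments, perimeter = 11.1600
Total perimeter = 11.160

loops=1 perimeter=11.160


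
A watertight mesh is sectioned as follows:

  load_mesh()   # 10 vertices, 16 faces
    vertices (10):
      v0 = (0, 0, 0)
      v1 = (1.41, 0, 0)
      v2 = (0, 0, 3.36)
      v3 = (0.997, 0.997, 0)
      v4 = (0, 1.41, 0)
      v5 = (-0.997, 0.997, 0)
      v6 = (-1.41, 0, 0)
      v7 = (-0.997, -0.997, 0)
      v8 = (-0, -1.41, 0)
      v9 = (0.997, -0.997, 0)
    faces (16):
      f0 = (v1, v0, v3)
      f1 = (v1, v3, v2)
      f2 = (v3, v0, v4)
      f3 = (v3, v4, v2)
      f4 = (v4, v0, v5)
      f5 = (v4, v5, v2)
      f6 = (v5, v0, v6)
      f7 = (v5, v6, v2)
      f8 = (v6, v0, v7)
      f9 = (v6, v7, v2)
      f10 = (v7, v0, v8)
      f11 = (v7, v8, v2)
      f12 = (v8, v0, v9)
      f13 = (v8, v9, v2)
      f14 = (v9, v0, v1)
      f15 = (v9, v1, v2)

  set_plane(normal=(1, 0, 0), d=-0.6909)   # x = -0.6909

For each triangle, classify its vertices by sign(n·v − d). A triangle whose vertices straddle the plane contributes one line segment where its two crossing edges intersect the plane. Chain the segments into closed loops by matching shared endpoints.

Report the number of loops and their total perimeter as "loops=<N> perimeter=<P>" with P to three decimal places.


Straddling triangles (8 of 16):
  (v4,v0,v5) [++-] → (-0.6909, 0.6909, 0)–(-0.6909, 1.1238, 0)  len=0.4329
  (v4,v5,v2) [+-+] → (-0.6909, 1.1238, 0)–(-0.6909, 0.6909, 1.03159)  len=1.1187
  (v5,v0,v6) [-+-] → (-0.6909, 0.6909, 0)–(-0.6909, 0, 0)  len=0.6909
  (v5,v6,v2) [--+] → (-0.6909, 0, 1.7136)–(-0.6909, 0.6909, 1.03159)  len=0.9708
  (v6,v0,v7) [-+-] → (-0.6909, 0, 0)–(-0.6909, -0.6909, 0)  len=0.6909
  (v6,v7,v2) [--+] → (-0.6909, -0.6909, 1.03159)–(-0.6909, 0, 1.7136)  len=0.9708
  (v7,v0,v8) [-++] → (-0.6909, -0.6909, 0)–(-0.6909, -1.1238, 0)  len=0.4329
  (v7,v8,v2) [-++] → (-0.6909, -1.1238, 0)–(-0.6909, -0.6909, 1.03159)  len=1.1187

Chained into 1 loop(s):
  loop 1: 8 segments, perimeter = 6.4267
Total perimeter = 6.427

loops=1 perimeter=6.427


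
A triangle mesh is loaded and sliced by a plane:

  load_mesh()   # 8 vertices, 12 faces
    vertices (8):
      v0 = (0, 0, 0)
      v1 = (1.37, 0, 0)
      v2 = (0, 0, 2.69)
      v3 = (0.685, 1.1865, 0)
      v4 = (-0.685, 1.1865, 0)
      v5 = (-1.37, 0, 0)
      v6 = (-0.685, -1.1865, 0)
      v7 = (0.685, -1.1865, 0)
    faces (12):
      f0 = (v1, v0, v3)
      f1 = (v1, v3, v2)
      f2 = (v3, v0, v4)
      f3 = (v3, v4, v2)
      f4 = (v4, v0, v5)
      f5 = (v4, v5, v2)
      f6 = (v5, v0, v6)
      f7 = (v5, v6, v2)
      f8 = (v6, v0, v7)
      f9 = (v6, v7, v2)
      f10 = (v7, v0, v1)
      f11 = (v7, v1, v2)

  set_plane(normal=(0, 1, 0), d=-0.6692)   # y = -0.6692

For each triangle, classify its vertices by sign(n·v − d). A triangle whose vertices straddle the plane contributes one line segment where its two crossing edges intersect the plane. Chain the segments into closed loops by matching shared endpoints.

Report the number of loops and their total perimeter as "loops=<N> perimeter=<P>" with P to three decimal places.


Straddling triangles (6 of 12):
  (v5,v0,v6) [++-] → (-0.386348, -0.6692, 0)–(-0.983652, -0.6692, 0)  len=0.5973
  (v5,v6,v2) [+-+] → (-0.983652, -0.6692, 0)–(-0.386348, -0.6692, 1.17281)  len=1.3162
  (v6,v0,v7) [-+-] → (-0.386348, -0.6692, 0)–(0.386348, -0.6692, 0)  len=0.7727
  (v6,v7,v2) [--+] → (0.386348, -0.6692, 1.17281)–(-0.386348, -0.6692, 1.17281)  len=0.7727
  (v7,v0,v1) [-++] → (0.386348, -0.6692, 0)–(0.983652, -0.6692, 0)  len=0.5973
  (v7,v1,v2) [-++] → (0.983652, -0.6692, 0)–(0.386348, -0.6692, 1.17281)  len=1.3162

Chained into 1 loop(s):
  loop 1: 6 segments, perimeter = 5.3723
Total perimeter = 5.372

loops=1 perimeter=5.372


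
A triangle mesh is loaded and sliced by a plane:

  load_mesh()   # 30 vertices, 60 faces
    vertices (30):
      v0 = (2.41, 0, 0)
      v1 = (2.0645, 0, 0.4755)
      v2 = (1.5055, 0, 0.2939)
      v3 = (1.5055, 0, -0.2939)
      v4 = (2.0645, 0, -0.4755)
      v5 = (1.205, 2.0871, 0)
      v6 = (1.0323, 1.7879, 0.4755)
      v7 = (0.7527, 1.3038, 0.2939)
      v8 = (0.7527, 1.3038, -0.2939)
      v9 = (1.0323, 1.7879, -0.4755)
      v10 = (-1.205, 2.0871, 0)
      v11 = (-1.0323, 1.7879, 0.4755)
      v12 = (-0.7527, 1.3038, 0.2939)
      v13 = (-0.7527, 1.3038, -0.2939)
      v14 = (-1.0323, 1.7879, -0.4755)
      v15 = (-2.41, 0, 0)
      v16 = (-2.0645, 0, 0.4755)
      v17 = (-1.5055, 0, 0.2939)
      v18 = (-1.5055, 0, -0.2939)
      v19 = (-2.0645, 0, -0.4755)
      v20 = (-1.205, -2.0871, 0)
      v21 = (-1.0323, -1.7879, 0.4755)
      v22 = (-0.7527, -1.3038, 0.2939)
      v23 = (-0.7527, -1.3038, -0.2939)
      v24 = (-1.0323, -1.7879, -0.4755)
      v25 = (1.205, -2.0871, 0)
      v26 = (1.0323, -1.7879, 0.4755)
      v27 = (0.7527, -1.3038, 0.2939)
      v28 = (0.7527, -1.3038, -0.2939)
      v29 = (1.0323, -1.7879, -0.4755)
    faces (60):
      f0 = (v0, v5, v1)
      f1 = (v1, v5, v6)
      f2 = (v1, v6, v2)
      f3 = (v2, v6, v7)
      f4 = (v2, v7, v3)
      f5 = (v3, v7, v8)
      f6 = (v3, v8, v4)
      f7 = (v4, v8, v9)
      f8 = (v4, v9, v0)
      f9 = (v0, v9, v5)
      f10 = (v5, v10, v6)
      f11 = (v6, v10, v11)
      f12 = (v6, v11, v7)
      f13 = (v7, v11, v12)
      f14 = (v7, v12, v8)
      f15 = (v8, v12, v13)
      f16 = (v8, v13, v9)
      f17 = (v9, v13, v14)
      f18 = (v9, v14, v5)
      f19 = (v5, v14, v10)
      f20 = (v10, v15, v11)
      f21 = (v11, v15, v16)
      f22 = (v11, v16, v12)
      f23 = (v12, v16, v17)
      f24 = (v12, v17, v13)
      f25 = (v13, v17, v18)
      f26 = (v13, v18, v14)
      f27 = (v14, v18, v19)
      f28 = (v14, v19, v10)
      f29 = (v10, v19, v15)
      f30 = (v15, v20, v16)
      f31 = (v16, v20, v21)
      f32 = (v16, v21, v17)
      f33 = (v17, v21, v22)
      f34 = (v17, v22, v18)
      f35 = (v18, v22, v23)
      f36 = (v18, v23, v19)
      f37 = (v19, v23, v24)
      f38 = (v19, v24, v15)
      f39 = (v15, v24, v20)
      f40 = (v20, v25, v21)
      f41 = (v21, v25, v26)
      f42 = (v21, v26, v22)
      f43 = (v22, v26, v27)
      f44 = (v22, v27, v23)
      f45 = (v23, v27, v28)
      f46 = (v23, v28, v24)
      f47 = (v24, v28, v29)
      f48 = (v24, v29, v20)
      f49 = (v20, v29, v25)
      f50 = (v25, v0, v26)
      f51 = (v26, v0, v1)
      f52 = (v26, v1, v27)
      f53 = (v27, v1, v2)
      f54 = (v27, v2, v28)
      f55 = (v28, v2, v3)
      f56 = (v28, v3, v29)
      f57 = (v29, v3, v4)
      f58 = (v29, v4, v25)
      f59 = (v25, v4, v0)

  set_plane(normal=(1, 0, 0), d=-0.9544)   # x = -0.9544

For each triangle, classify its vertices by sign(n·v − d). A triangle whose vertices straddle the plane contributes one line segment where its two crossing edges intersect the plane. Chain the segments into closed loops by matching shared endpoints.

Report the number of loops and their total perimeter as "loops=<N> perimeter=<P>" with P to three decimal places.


Straddling triangles (24 of 60):
  (v5,v10,v6) [+-+] → (-0.9544, 2.0871, 0)–(-0.9544, 2.05359, 0.0532608)  len=0.0629
  (v6,v10,v11) [+--] → (-0.9544, 2.05359, 0.0532608)–(-0.9544, 1.7879, 0.4755)  len=0.4989
  (v6,v11,v7) [+-+] → (-0.9544, 1.7879, 0.4755)–(-0.9544, 1.76677, 0.467575)  len=0.0226
  (v7,v11,v12) [+-+] → (-0.9544, 1.76677, 0.467575)–(-0.9544, 1.65302, 0.424904)  len=0.1215
  (v9,v13,v14) [++-] → (-0.9544, 1.65302, -0.424904)–(-0.9544, 1.7879, -0.4755)  len=0.1441
  (v9,v14,v5) [+-+] → (-0.9544, 1.7879, -0.4755)–(-0.9544, 1.79832, -0.458944)  len=0.0196
  (v5,v14,v10) [+--] → (-0.9544, 1.79832, -0.458944)–(-0.9544, 2.0871, 0)  len=0.5422
  (v11,v16,v12) [--+] → (-0.9544, 1.10333, 0.321822)–(-0.9544, 1.65302, 0.424904)  len=0.5593
  (v12,v16,v17) [+--] → (-0.9544, 1.10333, 0.321822)–(-0.9544, 0.954469, 0.2939)  len=0.1515
  (v12,v17,v13) [+-+] → (-0.9544, 0.954469, 0.2939)–(-0.9544, 0.954469, -0.136409)  len=0.4303
  (v13,v17,v18) [+--] → (-0.9544, 0.954469, -0.136409)–(-0.9544, 0.954469, -0.2939)  len=0.1575
  (v13,v18,v14) [+--] → (-0.9544, 0.954469, -0.2939)–(-0.9544, 1.65302, -0.424904)  len=0.7107
  (v17,v21,v22) [--+] → (-0.9544, -1.65302, 0.424904)–(-0.9544, -0.954469, 0.2939)  len=0.7107
  (v17,v22,v18) [-+-] → (-0.9544, -0.954469, 0.2939)–(-0.9544, -0.954469, 0.136409)  len=0.1575
  (v18,v22,v23) [-++] → (-0.9544, -0.954469, 0.136409)–(-0.9544, -0.954469, -0.2939)  len=0.4303
  (v18,v23,v19) [-+-] → (-0.9544, -0.954469, -0.2939)–(-0.9544, -1.10333, -0.321822)  len=0.1515
  (v19,v23,v24) [-+-] → (-0.9544, -1.10333, -0.321822)–(-0.9544, -1.65302, -0.424904)  len=0.5593
  (v20,v25,v21) [-+-] → (-0.9544, -2.0871, 0)–(-0.9544, -1.79832, 0.458944)  len=0.5422
  (v21,v25,v26) [-++] → (-0.9544, -1.79832, 0.458944)–(-0.9544, -1.7879, 0.4755)  len=0.0196
  (v21,v26,v22) [-++] → (-0.9544, -1.7879, 0.4755)–(-0.9544, -1.65302, 0.424904)  len=0.1441
  (v23,v28,v24) [++-] → (-0.9544, -1.76677, -0.467575)–(-0.9544, -1.65302, -0.424904)  len=0.1215
  (v24,v28,v29) [-++] → (-0.9544, -1.76677, -0.467575)–(-0.9544, -1.7879, -0.4755)  len=0.0226
  (v24,v29,v20) [-+-] → (-0.9544, -1.7879, -0.4755)–(-0.9544, -2.05359, -0.0532608)  len=0.4989
  (v20,v29,v25) [-++] → (-0.9544, -2.05359, -0.0532608)–(-0.9544, -2.0871, 0)  len=0.0629

Chained into 2 loop(s):
  loop 1: 12 segments, perimeter = 3.4210
  loop 2: 12 segments, perimeter = 3.4210
Total perimeter = 6.842

loops=2 perimeter=6.842


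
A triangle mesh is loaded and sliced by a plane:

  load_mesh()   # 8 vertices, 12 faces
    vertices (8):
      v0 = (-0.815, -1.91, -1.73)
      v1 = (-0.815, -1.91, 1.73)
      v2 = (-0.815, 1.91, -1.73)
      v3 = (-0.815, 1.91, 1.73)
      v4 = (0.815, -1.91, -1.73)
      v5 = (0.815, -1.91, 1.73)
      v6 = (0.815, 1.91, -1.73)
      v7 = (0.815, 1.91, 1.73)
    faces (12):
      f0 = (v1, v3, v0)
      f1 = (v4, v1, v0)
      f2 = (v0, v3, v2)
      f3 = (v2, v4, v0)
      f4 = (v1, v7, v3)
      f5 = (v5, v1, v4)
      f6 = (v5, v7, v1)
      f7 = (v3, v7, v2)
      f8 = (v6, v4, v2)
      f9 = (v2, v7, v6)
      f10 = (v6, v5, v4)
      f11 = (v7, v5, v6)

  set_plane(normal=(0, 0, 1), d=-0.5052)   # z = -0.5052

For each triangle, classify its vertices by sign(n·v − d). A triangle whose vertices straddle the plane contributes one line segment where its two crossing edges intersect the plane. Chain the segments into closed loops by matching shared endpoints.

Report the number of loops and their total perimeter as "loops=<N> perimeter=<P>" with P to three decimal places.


loops=1 perimeter=10.900

Straddling triangles (8 of 12):
  (v1,v3,v0) [++-] → (-0.815, -0.557764, -0.5052)–(-0.815, -1.91, -0.5052)  len=1.3522
  (v4,v1,v0) [-+-] → (0.237999, -1.91, -0.5052)–(-0.815, -1.91, -0.5052)  len=1.0530
  (v0,v3,v2) [-+-] → (-0.815, -0.557764, -0.5052)–(-0.815, 1.91, -0.5052)  len=2.4678
  (v5,v1,v4) [++-] → (0.237999, -1.91, -0.5052)–(0.815, -1.91, -0.5052)  len=0.5770
  (v3,v7,v2) [++-] → (-0.237999, 1.91, -0.5052)–(-0.815, 1.91, -0.5052)  len=0.5770
  (v2,v7,v6) [-+-] → (-0.237999, 1.91, -0.5052)–(0.815, 1.91, -0.5052)  len=1.0530
  (v6,v5,v4) [-+-] → (0.815, 0.557764, -0.5052)–(0.815, -1.91, -0.5052)  len=2.4678
  (v7,v5,v6) [++-] → (0.815, 0.557764, -0.5052)–(0.815, 1.91, -0.5052)  len=1.3522

Chained into 1 loop(s):
  loop 1: 8 segments, perimeter = 10.9000
Total perimeter = 10.900


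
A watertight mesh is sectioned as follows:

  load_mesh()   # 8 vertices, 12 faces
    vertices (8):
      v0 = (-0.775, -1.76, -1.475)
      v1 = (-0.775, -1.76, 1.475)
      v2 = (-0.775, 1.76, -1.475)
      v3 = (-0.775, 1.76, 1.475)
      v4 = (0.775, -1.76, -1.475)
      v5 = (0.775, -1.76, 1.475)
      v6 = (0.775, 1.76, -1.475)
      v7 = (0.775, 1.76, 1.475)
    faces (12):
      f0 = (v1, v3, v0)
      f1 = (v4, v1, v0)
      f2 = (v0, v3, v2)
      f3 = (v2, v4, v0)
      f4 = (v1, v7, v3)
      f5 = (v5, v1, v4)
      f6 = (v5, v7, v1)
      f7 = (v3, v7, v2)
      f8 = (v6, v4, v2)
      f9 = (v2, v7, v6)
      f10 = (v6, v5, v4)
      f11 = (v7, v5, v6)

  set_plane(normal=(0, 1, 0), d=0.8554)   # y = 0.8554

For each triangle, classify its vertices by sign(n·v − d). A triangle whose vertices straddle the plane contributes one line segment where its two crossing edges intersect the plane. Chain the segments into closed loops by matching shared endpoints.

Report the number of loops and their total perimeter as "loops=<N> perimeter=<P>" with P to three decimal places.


Straddling triangles (8 of 12):
  (v1,v3,v0) [-+-] → (-0.775, 0.8554, 1.475)–(-0.775, 0.8554, 0.716884)  len=0.7581
  (v0,v3,v2) [-++] → (-0.775, 0.8554, 0.716884)–(-0.775, 0.8554, -1.475)  len=2.1919
  (v2,v4,v0) [+--] → (-0.376668, 0.8554, -1.475)–(-0.775, 0.8554, -1.475)  len=0.3983
  (v1,v7,v3) [-++] → (0.376668, 0.8554, 1.475)–(-0.775, 0.8554, 1.475)  len=1.1517
  (v5,v7,v1) [-+-] → (0.775, 0.8554, 1.475)–(0.376668, 0.8554, 1.475)  len=0.3983
  (v6,v4,v2) [+-+] → (0.775, 0.8554, -1.475)–(-0.376668, 0.8554, -1.475)  len=1.1517
  (v6,v5,v4) [+--] → (0.775, 0.8554, -0.716884)–(0.775, 0.8554, -1.475)  len=0.7581
  (v7,v5,v6) [+-+] → (0.775, 0.8554, 1.475)–(0.775, 0.8554, -0.716884)  len=2.1919

Chained into 1 loop(s):
  loop 1: 8 segments, perimeter = 9.0000
Total perimeter = 9.000

loops=1 perimeter=9.000
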